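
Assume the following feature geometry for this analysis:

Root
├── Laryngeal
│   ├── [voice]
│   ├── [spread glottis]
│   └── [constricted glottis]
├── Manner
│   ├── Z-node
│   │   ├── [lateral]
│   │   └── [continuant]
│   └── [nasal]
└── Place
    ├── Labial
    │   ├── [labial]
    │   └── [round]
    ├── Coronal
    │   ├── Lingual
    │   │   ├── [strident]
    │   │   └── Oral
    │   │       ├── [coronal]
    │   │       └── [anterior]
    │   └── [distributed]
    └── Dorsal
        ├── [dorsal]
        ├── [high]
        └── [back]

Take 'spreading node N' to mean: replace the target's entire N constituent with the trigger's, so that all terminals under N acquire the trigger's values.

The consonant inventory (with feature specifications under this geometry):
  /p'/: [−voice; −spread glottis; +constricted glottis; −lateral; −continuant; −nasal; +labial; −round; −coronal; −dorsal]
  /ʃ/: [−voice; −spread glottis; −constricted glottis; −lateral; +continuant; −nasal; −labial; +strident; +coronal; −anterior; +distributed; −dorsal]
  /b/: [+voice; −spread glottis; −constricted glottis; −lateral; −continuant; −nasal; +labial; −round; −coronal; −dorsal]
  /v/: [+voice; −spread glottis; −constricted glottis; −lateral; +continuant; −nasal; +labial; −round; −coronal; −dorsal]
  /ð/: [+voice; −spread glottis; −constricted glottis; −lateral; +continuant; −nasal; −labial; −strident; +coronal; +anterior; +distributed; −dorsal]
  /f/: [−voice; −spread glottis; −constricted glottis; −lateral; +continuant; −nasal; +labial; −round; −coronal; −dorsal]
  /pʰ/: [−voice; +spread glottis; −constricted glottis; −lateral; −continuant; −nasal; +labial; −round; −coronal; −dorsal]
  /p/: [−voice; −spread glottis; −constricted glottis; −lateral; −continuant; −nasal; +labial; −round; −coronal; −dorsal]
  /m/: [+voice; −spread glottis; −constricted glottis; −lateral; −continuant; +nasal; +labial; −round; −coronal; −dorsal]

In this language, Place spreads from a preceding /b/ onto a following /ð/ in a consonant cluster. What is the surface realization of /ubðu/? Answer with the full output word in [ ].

Terminals under Place in this geometry: [labial], [round], [strident], [coronal], [anterior], [distributed], [dorsal], [high], [back].
The target acquires /b/'s values for everything under Place — [+labial], [−round], [−coronal], [−dorsal] — while keeping its own [voice], [spread glottis], [constricted glottis], ….
The resulting bundle matches /v/ in the inventory; substituting it for /ð/ gives [ubvu].

[ubvu]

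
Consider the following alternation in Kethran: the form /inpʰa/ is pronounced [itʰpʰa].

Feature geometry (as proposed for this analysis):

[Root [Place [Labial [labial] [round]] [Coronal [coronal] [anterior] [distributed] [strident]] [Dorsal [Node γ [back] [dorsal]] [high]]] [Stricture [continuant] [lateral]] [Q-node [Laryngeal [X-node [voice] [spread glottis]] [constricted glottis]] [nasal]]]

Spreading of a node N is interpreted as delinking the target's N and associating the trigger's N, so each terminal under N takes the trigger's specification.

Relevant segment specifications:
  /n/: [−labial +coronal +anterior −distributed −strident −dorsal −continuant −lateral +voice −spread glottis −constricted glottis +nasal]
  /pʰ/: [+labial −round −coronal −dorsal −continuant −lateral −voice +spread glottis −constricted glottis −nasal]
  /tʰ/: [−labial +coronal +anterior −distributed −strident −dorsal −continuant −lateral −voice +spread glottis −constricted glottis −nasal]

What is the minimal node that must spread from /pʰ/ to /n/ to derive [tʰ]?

Q-node

Comparing /n/ with its surface form [tʰ], the features that change are [voice], [spread glottis], [nasal].
The smallest constituent containing every changed terminal is Q-node — each of its daughters lacks at least one of the affected features.
Delinking /n/'s Q-node and associating /pʰ/'s Q-node gives precisely the feature bundle of [tʰ].
[coronal], [labial] — on which /pʰ/ differs from /n/ — are unchanged, so Root cannot have spread; the constituent is no larger than Q-node.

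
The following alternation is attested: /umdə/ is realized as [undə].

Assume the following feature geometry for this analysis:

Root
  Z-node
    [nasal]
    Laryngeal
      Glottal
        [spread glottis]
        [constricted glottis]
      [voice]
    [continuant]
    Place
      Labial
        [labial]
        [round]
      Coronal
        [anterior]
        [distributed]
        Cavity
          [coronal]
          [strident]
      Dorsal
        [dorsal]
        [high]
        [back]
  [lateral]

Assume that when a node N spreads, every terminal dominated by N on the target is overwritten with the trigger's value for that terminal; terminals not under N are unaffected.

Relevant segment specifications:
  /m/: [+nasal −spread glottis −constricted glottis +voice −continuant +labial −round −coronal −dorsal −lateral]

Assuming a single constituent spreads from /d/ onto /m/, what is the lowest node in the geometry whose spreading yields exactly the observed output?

Place

The alternation /m/ → [n] changes [labial], [round], [coronal], [anterior], [distributed], [strident] and nothing else.
In this geometry the lowest node dominating all of them is Place: every daughter of Place dominates only a proper subset, so no lower node suffices.
Delinking /m/'s Place and associating /d/'s Place gives precisely the feature bundle of [n].
[nasal] — on which /d/ differs from /m/ — is unchanged, so neither Z-node nor anything higher can have spread; the constituent is no larger than Place.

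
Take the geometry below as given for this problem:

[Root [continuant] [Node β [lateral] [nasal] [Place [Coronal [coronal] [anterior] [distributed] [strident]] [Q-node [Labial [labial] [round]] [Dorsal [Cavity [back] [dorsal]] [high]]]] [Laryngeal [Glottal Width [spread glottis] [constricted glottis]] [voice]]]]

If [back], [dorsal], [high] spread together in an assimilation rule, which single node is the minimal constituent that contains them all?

Dorsal

[back] is immediately dominated by Cavity.
[dorsal] is immediately dominated by Cavity.
[high] is immediately dominated by Dorsal.
Dorsal is the lowest common ancestor — every listed feature sits under it, and no single subconstituent of Dorsal covers them all.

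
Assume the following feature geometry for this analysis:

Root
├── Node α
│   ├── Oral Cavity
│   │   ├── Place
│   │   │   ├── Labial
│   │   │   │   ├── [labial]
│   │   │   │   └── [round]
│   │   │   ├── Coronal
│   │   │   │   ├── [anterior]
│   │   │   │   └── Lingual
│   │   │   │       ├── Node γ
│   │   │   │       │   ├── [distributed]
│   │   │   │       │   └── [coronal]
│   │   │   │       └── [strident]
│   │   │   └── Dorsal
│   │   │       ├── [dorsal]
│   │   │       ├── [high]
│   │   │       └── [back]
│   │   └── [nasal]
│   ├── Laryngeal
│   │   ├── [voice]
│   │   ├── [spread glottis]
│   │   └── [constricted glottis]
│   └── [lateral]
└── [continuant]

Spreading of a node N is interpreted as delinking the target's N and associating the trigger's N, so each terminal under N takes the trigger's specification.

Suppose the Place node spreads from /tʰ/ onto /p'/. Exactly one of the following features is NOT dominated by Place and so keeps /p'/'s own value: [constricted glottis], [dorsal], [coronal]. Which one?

[constricted glottis]

The terminals dominated by Place are [labial], [round], [anterior], [distributed], [coronal], [strident], [dorsal], [high], [back].
Of the listed options, [coronal], [dorsal] are among these and would be overwritten by spreading Place.
[constricted glottis] attaches under Laryngeal, not under Place, so /p'/ retains its own value for [constricted glottis].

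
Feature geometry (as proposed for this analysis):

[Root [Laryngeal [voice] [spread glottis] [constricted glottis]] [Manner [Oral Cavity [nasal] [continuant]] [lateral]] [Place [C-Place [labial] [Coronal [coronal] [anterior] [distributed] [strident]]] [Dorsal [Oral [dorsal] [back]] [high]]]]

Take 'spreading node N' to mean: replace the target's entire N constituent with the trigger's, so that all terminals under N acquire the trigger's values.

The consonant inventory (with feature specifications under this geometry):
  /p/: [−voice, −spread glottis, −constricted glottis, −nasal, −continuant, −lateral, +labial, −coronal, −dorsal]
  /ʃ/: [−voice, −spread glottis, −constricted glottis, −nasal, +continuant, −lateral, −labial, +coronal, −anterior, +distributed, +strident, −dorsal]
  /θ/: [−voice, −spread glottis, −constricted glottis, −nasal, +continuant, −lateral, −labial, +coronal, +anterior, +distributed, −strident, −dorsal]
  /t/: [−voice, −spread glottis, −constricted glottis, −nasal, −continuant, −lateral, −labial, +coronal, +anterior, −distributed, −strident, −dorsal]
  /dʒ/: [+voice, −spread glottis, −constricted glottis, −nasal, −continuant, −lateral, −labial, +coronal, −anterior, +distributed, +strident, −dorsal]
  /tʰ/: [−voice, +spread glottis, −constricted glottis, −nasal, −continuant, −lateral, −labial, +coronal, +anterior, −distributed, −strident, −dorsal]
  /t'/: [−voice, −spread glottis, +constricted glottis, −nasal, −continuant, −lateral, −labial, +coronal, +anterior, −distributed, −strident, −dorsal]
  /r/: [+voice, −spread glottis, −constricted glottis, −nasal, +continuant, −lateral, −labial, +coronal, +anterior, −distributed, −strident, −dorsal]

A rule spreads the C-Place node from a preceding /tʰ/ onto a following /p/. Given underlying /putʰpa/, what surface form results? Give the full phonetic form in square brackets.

[putʰta]

C-Place immediately or transitively dominates [labial], [coronal], [anterior], [distributed], [strident].
After delinking /p/'s C-Place and linking /tʰ/'s, the affected terminals become [−labial], [+coronal], [+anterior], [−distributed], [−strident]; [voice], [spread glottis], [constricted glottis], … (outside C-Place) are retained from /p/.
The resulting bundle matches /t/ in the inventory; substituting it for /p/ gives [putʰta].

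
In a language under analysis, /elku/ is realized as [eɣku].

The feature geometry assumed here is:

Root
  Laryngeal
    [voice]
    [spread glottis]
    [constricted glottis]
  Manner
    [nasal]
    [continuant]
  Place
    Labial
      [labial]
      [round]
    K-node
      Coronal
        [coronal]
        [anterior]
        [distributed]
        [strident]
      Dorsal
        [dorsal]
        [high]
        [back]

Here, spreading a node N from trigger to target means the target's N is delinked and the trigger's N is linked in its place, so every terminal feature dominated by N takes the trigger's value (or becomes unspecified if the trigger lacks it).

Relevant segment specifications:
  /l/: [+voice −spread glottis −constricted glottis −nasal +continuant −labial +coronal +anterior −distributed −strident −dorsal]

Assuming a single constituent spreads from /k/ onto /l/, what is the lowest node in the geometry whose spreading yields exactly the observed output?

K-node

Feature comparison: [coronal], [anterior], [distributed], [strident], [dorsal], [high], [back] differ between /l/ and [ɣ]; the remaining terminals match.
In this geometry the lowest node dominating all of them is K-node: every daughter of K-node dominates only a proper subset, so no lower node suffices.
If K-node spreads, every terminal under it takes /k/'s value, producing [ɣ] as observed.
Features on which the two segments disagree outside K-node, such as [voice], [continuant], are unchanged — nothing dominating them spread, and K-node is the minimal sufficient constituent.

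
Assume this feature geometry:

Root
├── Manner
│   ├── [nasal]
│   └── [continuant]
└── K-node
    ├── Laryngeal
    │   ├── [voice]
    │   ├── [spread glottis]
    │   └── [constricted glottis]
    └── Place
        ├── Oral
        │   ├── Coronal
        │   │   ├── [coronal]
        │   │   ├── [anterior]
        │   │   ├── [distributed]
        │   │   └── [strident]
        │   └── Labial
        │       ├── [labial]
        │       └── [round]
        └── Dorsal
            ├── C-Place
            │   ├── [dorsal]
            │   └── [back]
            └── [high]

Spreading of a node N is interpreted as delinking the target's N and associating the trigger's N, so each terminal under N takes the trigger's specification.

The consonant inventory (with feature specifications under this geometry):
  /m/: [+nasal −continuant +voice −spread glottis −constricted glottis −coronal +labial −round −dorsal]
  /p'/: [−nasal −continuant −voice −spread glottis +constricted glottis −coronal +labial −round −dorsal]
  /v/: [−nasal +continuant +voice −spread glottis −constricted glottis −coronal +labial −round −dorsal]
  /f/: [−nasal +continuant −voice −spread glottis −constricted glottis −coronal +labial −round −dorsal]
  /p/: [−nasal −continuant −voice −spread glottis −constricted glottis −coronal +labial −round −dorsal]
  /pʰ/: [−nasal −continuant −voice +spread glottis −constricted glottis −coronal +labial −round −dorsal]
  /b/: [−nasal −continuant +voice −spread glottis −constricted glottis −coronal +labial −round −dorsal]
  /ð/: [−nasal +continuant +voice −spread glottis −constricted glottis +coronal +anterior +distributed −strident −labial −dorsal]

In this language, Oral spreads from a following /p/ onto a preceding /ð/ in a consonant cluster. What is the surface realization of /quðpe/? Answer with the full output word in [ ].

[quvpe]

Oral immediately or transitively dominates [coronal], [anterior], [distributed], [strident], [labial], [round].
Spreading Oral from /p/ onto /ð/ replaces those values with /p/'s: [−coronal], [+labial], [−round]. Features outside Oral ([nasal], [continuant], [voice], …) stay as in /ð/.
This feature bundle is that of [v], so /quðpe/ surfaces as [quvpe].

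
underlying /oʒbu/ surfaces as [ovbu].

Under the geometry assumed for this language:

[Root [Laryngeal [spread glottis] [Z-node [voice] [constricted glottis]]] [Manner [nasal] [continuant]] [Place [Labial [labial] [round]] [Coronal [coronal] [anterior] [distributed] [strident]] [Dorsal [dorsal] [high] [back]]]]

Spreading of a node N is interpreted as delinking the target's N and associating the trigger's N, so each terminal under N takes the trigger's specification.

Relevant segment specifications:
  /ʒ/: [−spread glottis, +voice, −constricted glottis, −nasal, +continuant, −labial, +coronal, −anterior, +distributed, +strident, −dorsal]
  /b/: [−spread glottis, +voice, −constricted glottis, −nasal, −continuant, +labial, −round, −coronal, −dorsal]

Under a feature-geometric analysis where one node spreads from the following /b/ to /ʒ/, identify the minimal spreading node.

/ʒ/ and [v] differ in [labial], [round], [coronal], [anterior], [distributed], [strident]; every other specified feature is identical.
In this geometry the lowest node dominating all of them is Place: every daughter of Place dominates only a proper subset, so no lower node suffices.
If Place spreads, every terminal under it takes /b/'s value, producing [v] as observed.
Had Root spread, [continuant] would have taken /b/'s value; it stays as in /ʒ/, confirming the spreading constituent is exactly Place.

Place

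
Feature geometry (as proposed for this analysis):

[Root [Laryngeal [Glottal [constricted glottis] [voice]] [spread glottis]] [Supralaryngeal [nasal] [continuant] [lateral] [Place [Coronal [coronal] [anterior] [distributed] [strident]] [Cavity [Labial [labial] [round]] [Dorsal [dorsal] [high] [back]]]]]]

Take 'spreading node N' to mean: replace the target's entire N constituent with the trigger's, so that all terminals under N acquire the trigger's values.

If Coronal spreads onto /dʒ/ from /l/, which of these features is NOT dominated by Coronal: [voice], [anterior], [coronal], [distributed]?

The terminals dominated by Coronal are [coronal], [anterior], [distributed], [strident].
[anterior], [coronal], [distributed] all lie under Coronal, so they are overwritten when Coronal spreads.
[voice] is not within the Coronal subtree (it hangs from Glottal), so /dʒ/'s [voice] value survives.

[voice]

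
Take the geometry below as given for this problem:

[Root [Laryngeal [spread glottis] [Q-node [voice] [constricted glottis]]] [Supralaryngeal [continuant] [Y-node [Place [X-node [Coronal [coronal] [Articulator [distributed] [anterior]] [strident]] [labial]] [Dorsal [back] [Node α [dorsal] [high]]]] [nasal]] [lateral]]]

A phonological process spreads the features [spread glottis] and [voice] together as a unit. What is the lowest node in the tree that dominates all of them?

Laryngeal

[spread glottis]: Root → Laryngeal → [spread glottis].
[voice] lies under Q-node (below Laryngeal).
The lowest node appearing on every path is Laryngeal; each proper daughter of Laryngeal fails to dominate at least one of the listed features.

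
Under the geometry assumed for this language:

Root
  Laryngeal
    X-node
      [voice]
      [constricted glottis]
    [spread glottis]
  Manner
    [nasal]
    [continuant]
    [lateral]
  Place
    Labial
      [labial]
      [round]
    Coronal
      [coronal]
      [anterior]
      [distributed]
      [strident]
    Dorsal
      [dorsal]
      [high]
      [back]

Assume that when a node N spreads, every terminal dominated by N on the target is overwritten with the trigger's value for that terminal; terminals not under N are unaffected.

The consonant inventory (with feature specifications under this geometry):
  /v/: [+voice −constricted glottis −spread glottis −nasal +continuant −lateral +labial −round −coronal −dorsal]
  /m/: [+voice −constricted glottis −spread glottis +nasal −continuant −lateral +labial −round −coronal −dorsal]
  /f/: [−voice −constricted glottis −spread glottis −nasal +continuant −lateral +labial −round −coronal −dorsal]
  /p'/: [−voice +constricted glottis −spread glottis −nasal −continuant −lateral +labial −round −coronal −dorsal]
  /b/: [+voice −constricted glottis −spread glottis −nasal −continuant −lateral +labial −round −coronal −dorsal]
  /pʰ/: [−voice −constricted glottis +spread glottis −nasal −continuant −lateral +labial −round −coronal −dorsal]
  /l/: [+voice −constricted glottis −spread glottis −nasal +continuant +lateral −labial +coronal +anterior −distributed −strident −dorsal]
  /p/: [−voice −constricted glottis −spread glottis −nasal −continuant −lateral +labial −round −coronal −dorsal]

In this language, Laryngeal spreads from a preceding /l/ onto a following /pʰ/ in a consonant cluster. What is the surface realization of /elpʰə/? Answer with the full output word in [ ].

[elbə]

Terminals under Laryngeal in this geometry: [voice], [constricted glottis], [spread glottis].
After delinking /pʰ/'s Laryngeal and linking /l/'s, the affected terminals become [+voice], [−constricted glottis], [−spread glottis]; [nasal], [continuant], [lateral], … (outside Laryngeal) are retained from /pʰ/.
Among the inventory, only /b/ has exactly this specification, giving the surface form [elbə].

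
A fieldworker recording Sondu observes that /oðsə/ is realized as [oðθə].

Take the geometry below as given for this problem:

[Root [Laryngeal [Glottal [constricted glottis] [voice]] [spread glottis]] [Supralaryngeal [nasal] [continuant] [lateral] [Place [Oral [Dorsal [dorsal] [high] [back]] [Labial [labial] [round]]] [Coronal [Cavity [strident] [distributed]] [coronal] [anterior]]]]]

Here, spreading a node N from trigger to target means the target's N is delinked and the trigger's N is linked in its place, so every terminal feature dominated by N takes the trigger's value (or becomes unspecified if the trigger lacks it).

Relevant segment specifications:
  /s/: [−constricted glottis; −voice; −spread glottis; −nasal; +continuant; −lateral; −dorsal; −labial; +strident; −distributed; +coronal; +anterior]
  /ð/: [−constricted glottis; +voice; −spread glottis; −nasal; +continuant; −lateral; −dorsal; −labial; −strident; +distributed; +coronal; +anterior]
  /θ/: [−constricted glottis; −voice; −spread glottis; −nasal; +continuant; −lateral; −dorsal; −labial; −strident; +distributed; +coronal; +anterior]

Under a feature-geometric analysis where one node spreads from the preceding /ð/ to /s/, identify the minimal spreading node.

/s/ and [θ] differ in [distributed], [strident]; every other specified feature is identical.
In this geometry the lowest node dominating all of them is Cavity: every daughter of Cavity dominates only a proper subset, so no lower node suffices.
If Cavity spreads, every terminal under it takes /ð/'s value, producing [θ] as observed.
[voice] stays as in /s/ although /ð/ differs there, so no node dominating it spread; among the remaining candidates Cavity is the lowest that derives the output.

Cavity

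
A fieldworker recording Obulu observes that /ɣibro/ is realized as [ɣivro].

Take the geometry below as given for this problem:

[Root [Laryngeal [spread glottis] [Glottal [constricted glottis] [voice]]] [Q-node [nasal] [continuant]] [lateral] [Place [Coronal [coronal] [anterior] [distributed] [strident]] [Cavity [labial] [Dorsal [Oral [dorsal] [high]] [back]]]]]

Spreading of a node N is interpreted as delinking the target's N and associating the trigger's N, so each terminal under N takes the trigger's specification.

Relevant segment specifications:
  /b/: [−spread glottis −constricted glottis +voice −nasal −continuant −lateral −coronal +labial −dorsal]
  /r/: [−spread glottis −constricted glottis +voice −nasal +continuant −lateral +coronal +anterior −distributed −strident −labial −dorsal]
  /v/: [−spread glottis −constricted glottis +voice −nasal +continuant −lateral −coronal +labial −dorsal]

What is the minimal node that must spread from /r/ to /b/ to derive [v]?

[continuant]

/b/ and [v] differ in [continuant]; every other specified feature is identical.
With a single altered terminal, the smallest constituent that could spread is that terminal — [continuant].
[labial], [coronal] stay as in /b/ although /r/ differs there, so no node dominating them spread; among the remaining candidates [continuant] is the lowest that derives the output.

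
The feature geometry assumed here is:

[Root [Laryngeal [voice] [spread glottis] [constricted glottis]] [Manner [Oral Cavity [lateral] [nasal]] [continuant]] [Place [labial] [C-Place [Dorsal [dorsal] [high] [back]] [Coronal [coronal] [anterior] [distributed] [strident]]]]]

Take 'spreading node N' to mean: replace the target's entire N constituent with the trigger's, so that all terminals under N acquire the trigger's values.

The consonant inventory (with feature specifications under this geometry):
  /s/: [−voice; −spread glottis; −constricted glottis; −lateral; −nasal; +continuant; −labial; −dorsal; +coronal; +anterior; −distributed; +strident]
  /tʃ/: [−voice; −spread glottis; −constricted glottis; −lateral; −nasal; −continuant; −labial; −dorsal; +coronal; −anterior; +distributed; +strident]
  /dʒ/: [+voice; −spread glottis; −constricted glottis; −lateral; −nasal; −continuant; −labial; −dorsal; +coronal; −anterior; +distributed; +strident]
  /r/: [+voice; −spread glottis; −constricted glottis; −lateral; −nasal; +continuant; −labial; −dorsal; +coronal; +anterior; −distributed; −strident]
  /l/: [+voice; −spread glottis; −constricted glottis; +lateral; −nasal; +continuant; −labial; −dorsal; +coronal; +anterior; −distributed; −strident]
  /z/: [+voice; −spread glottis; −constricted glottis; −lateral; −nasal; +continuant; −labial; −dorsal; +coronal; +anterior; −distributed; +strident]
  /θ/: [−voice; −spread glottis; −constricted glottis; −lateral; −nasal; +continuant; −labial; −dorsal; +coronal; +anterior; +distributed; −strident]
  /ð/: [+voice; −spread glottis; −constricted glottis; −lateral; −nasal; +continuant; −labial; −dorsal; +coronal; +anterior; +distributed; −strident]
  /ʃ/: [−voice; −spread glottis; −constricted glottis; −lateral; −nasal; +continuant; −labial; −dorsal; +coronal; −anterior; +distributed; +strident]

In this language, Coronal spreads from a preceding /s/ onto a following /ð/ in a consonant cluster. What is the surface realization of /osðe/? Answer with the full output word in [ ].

[osze]

Terminals under Coronal in this geometry: [coronal], [anterior], [distributed], [strident].
After delinking /ð/'s Coronal and linking /s/'s, the affected terminals become [+coronal], [+anterior], [−distributed], [+strident]; [voice], [spread glottis], [constricted glottis], … (outside Coronal) are retained from /ð/.
The resulting bundle matches /z/ in the inventory; substituting it for /ð/ gives [osze].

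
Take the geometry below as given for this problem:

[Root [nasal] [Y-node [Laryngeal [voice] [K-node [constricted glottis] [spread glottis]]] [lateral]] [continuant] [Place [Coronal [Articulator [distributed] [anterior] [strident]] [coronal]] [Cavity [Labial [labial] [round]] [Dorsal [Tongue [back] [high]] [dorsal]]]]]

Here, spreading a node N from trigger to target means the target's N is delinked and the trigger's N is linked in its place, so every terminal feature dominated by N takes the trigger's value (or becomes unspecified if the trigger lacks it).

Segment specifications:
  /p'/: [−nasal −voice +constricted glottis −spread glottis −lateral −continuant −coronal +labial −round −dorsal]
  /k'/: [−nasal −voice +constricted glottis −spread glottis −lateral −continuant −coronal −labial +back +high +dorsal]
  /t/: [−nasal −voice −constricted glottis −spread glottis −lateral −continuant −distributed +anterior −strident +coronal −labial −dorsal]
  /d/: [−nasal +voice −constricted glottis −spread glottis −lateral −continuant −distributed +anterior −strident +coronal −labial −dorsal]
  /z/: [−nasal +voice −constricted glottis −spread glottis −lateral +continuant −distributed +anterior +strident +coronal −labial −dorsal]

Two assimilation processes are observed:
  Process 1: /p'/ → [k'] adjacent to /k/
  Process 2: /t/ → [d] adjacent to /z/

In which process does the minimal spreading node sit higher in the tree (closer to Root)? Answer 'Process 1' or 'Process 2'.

Process 1

Process 1: the features that change are [labial], [round], [dorsal], [high], [back]; the minimal node is Cavity (depth 2).
Process 2 alters [voice]; the lowest dominating node is [voice] (depth 3 from Root).
Cavity (depth 2) sits above [voice] (depth 3), making Process 1 the one with the higher spreading node.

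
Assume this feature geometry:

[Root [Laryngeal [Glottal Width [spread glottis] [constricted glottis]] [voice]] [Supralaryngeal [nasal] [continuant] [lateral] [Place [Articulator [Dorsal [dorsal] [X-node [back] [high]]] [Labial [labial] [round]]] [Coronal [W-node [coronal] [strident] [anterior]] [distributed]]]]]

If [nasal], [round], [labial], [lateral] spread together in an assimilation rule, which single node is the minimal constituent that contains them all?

Supralaryngeal

[nasal] is immediately dominated by Supralaryngeal.
[round] is immediately dominated by Labial.
[labial] is immediately dominated by Labial.
[lateral] is immediately dominated by Supralaryngeal.
These paths first converge at Supralaryngeal; no daughter of Supralaryngeal dominates all 4 features, so Supralaryngeal is the minimal constituent.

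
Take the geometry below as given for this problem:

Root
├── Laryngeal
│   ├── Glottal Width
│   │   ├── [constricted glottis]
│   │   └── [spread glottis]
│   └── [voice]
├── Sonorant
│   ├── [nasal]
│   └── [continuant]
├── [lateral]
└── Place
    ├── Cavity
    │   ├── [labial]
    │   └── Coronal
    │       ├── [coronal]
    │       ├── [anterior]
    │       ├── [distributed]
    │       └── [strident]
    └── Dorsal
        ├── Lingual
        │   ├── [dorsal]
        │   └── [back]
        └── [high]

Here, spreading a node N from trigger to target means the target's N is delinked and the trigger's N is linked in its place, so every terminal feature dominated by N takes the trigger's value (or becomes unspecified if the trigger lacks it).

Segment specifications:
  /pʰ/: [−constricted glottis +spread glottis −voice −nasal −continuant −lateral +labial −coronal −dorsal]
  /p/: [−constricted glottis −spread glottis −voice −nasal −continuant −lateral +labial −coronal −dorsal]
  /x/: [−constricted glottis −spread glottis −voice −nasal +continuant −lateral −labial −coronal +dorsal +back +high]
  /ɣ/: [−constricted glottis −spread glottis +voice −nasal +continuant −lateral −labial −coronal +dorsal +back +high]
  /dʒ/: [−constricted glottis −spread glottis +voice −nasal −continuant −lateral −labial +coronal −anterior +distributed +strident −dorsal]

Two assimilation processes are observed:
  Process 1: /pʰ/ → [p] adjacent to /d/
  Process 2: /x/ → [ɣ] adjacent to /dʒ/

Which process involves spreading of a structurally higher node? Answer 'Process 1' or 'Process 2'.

Process 1 alters [spread glottis]; the lowest dominating node is [spread glottis] (depth 3 from Root).
Process 2: the feature that changes is [voice]; the minimal node is [voice] (depth 2).
[voice] (depth 2) sits above [spread glottis] (depth 3), making Process 2 the one with the higher spreading node.

Process 2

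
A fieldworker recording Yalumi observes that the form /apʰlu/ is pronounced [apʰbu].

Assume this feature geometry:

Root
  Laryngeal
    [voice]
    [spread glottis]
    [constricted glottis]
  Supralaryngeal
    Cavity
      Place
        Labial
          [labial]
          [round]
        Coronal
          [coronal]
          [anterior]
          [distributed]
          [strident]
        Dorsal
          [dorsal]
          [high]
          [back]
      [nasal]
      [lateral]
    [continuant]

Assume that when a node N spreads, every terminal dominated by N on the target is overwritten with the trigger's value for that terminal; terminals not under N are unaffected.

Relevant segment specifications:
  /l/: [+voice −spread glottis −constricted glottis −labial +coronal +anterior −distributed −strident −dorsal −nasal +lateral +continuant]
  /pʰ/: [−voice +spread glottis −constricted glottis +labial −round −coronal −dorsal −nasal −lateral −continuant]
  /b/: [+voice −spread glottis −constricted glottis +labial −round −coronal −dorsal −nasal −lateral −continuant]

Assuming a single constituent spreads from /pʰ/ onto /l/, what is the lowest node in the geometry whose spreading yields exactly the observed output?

The alternation /l/ → [b] changes [continuant], [lateral], [labial], [round], [coronal], [anterior], [distributed], [strident] and nothing else.
In this geometry the lowest node dominating all of them is Supralaryngeal: every daughter of Supralaryngeal dominates only a proper subset, so no lower node suffices.
Spreading Supralaryngeal from /pʰ/ overwrites each of those terminals with /pʰ/'s values, yielding exactly [b].
Had Root spread, [voice], [spread glottis] would have taken /pʰ/'s values; they stay as in /l/, confirming the spreading constituent is exactly Supralaryngeal.

Supralaryngeal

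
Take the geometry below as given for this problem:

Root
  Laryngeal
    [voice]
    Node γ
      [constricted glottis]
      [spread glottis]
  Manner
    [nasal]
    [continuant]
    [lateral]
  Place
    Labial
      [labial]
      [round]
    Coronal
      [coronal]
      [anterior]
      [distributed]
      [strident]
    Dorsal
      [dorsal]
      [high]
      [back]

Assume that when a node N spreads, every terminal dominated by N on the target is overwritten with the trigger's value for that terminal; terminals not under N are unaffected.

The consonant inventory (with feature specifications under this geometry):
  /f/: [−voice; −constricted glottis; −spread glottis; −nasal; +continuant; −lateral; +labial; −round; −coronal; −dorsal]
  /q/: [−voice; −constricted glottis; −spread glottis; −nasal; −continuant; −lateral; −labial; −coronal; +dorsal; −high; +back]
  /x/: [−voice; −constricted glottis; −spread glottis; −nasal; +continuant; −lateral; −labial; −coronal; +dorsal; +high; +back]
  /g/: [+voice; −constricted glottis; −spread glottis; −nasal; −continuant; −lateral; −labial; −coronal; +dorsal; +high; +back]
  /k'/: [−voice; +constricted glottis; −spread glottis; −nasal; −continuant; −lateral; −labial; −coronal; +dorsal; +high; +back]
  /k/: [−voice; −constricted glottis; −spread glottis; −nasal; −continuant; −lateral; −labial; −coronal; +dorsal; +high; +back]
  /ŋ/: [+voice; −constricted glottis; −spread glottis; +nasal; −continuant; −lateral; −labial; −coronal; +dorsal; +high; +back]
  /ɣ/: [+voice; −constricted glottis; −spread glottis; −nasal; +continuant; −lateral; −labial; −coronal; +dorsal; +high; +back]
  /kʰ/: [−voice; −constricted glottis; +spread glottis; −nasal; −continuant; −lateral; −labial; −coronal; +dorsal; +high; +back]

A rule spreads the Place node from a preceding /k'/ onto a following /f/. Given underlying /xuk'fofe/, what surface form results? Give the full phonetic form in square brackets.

Terminals under Place in this geometry: [labial], [round], [coronal], [anterior], [distributed], [strident], [dorsal], [high], [back].
After delinking /f/'s Place and linking /k'/'s, the affected terminals become [−labial], [−coronal], [+dorsal], [+high], [+back]; [voice], [constricted glottis], [spread glottis], … (outside Place) are retained from /f/.
Among the inventory, only /x/ has exactly this specification, giving the surface form [xuk'xofe].

[xuk'xofe]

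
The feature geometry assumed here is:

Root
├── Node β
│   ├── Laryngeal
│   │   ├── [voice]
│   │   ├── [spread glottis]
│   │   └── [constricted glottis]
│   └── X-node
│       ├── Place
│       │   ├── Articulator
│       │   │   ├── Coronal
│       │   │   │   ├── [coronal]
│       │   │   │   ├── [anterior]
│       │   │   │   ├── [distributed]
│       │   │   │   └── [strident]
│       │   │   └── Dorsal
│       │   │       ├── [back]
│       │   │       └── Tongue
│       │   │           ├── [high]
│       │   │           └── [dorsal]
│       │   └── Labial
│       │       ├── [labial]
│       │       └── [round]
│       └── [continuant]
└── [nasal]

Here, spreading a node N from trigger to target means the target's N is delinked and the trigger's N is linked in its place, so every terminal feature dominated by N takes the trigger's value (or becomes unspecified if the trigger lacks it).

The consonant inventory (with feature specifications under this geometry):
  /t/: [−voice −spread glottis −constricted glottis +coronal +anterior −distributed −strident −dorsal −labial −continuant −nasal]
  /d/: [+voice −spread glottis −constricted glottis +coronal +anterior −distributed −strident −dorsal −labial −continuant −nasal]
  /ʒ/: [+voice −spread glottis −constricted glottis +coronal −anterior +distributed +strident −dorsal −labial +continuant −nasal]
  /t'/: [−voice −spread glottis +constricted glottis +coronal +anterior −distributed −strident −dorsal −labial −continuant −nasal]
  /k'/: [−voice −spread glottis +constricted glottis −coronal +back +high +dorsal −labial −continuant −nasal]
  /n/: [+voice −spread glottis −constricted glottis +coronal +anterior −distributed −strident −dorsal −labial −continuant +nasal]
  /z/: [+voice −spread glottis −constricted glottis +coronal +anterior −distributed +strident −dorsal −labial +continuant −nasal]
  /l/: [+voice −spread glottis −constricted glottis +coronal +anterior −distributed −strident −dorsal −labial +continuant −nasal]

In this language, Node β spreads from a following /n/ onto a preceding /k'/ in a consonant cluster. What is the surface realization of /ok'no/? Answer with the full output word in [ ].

[odno]

The Node β node dominates the terminals [voice], [spread glottis], [constricted glottis], [coronal], [anterior], [distributed], [strident], [back], [high], [dorsal], [labial], [round], [continuant].
Spreading Node β from /n/ onto /k'/ replaces those values with /n/'s: [+voice], [−spread glottis], [−constricted glottis], [+coronal], [+anterior], [−distributed], [−strident], [−dorsal], [−labial], [−continuant]. Features outside Node β ([nasal]) stay as in /k'/.
The resulting bundle matches /d/ in the inventory; substituting it for /k'/ gives [odno].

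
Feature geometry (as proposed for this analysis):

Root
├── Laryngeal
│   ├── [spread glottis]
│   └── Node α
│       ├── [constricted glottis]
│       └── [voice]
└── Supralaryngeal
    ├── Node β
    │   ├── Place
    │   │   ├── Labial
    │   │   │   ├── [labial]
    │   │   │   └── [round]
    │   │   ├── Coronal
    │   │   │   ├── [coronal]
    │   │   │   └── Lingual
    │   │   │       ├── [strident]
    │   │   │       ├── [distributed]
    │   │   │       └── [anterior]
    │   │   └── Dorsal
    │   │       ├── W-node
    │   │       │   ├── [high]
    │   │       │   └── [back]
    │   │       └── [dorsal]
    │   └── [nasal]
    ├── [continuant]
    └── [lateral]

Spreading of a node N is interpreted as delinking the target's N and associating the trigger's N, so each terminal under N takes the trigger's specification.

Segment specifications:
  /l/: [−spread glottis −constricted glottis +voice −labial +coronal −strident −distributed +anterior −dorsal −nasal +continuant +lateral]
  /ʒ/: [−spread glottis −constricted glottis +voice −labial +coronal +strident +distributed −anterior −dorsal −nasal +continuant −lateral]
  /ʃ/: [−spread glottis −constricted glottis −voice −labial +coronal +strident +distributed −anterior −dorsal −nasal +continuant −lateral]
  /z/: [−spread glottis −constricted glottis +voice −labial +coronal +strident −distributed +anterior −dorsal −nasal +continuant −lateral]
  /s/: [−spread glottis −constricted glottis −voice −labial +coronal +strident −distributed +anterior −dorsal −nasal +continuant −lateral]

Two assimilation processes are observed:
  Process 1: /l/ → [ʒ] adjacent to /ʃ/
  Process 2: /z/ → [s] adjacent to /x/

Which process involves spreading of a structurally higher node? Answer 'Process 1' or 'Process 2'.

Process 1

Process 1 alters [lateral], [anterior], [distributed], [strident]; the lowest common ancestor is Supralaryngeal (depth 1 from Root).
Process 2 alters [voice]; the lowest dominating node is [voice] (depth 3 from Root).
Depth 1 < depth 3; Process 1 involves the structurally higher constituent Supralaryngeal.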